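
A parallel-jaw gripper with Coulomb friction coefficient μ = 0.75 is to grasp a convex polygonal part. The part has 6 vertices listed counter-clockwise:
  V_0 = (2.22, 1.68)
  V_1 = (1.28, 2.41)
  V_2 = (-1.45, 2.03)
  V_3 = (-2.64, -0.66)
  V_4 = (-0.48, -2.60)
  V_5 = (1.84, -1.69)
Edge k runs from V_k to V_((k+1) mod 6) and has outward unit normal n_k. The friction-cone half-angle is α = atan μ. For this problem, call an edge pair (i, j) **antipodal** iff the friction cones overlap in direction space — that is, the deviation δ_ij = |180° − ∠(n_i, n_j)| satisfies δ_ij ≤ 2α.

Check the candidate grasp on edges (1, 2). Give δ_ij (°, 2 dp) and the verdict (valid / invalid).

δ = 121.79°, invalid

α = atan 0.75 = 36.87°;  2α = 73.74°
edge 1: e_1 = (-2.73, -0.38);  n_1 = (-0.1379, +0.9905)
edge 2: e_2 = (-1.19, -2.69);  n_2 = (-0.9145, +0.4046)
∠(n_1, n_2) = 58.21°
δ = |180° − 58.21°| = 121.79°
121.79° > 2α = 73.74°  →  invalid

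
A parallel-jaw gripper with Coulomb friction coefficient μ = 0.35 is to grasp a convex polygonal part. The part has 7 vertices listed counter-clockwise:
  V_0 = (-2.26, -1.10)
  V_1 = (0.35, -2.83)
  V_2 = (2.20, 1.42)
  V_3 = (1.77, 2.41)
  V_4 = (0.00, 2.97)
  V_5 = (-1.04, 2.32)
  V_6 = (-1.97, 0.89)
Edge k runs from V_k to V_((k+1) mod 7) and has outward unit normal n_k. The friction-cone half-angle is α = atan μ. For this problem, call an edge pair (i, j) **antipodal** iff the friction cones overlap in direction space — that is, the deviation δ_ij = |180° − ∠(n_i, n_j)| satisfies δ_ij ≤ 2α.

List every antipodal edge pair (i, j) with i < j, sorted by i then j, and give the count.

α = atan 0.35 = 19.29°;  2α = 38.58°
n_0 = (-0.5525, -0.8335)
n_1 = (+0.9169, -0.3991)
n_2 = (+0.9172, +0.3984)
n_3 = (+0.3016, +0.9534)
n_4 = (-0.5300, +0.8480)
n_5 = (-0.8383, +0.5452)
n_6 = (-0.9895, +0.1442)
  (0,1): δ = 79.99°  ·
  (0,2): δ = 32.98°  ✓
  (0,3): δ = 15.98°  ✓
  (0,4): δ = 65.54°  ·
  (0,5): δ = 90.50°  ·
  (0,6): δ = 115.25°  ·
  (1,2): δ = 133.00°  ·
  (1,3): δ = 84.03°  ·
  (1,4): δ = 34.47°  ✓
  (1,5): δ = 9.51°  ✓
  (1,6): δ = 15.23°  ✓
  (2,3): δ = 131.03°  ·
  (2,4): δ = 81.47°  ·
  (2,5): δ = 56.52°  ·
  (2,6): δ = 31.77°  ✓
  (3,4): δ = 130.44°  ·
  (3,5): δ = 105.48°  ·
  (3,6): δ = 80.73°  ·
  (4,5): δ = 155.04°  ·
  (4,6): δ = 130.30°  ·
  (5,6): δ = 155.25°  ·
antipodal pairs: 6

count = 6; pairs: (0,2), (0,3), (1,4), (1,5), (1,6), (2,6)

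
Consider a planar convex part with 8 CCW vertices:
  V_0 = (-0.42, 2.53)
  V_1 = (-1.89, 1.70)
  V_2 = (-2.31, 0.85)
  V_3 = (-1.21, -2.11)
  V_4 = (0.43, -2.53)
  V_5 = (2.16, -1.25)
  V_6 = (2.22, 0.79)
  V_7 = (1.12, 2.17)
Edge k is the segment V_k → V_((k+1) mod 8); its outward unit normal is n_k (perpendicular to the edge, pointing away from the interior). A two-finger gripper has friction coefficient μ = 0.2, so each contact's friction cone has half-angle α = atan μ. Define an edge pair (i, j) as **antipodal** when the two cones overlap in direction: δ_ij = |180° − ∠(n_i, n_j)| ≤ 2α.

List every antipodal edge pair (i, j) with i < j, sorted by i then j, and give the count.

count = 4; pairs: (0,4), (2,5), (2,6), (3,7)

α = atan 0.2 = 11.31°;  2α = 22.62°
n_0 = (-0.4917, +0.8708)
n_1 = (-0.8965, +0.4430)
n_2 = (-0.9374, -0.3483)
n_3 = (-0.2481, -0.9687)
n_4 = (+0.5948, -0.8039)
n_5 = (+0.9996, -0.0294)
n_6 = (+0.7820, +0.6233)
n_7 = (+0.2276, +0.9737)
  (0,1): δ = 145.74°  ·
  (0,2): δ = 99.06°  ·
  (0,3): δ = 43.81°  ·
  (0,4): δ = 7.05°  ✓
  (0,5): δ = 58.87°  ·
  (0,6): δ = 99.11°  ·
  (0,7): δ = 137.39°  ·
  (1,2): δ = 133.32°  ·
  (1,3): δ = 78.07°  ·
  (1,4): δ = 27.21°  ·
  (1,5): δ = 24.61°  ·
  (1,6): δ = 64.85°  ·
  (1,7): δ = 103.14°  ·
  (2,3): δ = 124.75°  ·
  (2,4): δ = 73.89°  ·
  (2,5): δ = 22.07°  ✓
  (2,6): δ = 18.17°  ✓
  (2,7): δ = 56.46°  ·
  (3,4): δ = 129.14°  ·
  (3,5): δ = 77.32°  ·
  (3,6): δ = 37.08°  ·
  (3,7): δ = 1.21°  ✓
  (4,5): δ = 128.18°  ·
  (4,6): δ = 87.94°  ·
  (4,7): δ = 49.65°  ·
  (5,6): δ = 139.76°  ·
  (5,7): δ = 101.47°  ·
  (6,7): δ = 141.72°  ·
antipodal pairs: 4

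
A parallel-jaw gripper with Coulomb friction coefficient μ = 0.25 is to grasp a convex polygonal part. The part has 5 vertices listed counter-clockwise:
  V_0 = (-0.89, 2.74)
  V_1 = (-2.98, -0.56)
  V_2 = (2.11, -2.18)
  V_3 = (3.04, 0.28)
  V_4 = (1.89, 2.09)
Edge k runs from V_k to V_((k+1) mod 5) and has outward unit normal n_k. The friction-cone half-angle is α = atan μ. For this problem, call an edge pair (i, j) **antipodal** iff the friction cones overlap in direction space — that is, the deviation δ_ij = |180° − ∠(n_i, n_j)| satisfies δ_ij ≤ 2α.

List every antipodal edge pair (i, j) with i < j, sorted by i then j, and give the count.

count = 2; pairs: (0,2), (1,4)

α = atan 0.25 = 14.04°;  2α = 28.07°
n_0 = (-0.8448, +0.5351)
n_1 = (-0.3033, -0.9529)
n_2 = (+0.9354, -0.3536)
n_3 = (+0.8440, +0.5363)
n_4 = (+0.2277, +0.9737)
  (0,1): δ = 75.31°  ·
  (0,2): δ = 11.64°  ✓
  (0,3): δ = 64.78°  ·
  (0,4): δ = 109.19°  ·
  (1,2): δ = 93.05°  ·
  (1,3): δ = 39.92°  ·
  (1,4): δ = 4.49°  ✓
  (2,3): δ = 126.86°  ·
  (2,4): δ = 82.45°  ·
  (3,4): δ = 135.59°  ·
antipodal pairs: 2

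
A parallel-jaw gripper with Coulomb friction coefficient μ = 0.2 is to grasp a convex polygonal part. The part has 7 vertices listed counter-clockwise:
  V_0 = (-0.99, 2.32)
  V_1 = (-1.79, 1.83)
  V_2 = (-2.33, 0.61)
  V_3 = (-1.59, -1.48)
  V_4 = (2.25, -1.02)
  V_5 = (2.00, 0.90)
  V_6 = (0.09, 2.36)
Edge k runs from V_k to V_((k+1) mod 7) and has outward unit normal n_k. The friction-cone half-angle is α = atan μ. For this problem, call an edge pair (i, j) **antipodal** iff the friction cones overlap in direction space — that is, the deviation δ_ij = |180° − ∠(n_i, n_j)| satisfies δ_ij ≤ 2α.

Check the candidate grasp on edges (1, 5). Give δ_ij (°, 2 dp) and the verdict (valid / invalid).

α = atan 0.2 = 11.31°;  2α = 22.62°
edge 1: e_1 = (-0.54, -1.22);  n_1 = (-0.9144, +0.4047)
edge 5: e_5 = (-1.91, +1.46);  n_5 = (+0.6073, +0.7945)
∠(n_1, n_5) = 103.52°
δ = |180° − 103.52°| = 76.48°
76.48° > 2α = 22.62°  →  invalid

δ = 76.48°, invalid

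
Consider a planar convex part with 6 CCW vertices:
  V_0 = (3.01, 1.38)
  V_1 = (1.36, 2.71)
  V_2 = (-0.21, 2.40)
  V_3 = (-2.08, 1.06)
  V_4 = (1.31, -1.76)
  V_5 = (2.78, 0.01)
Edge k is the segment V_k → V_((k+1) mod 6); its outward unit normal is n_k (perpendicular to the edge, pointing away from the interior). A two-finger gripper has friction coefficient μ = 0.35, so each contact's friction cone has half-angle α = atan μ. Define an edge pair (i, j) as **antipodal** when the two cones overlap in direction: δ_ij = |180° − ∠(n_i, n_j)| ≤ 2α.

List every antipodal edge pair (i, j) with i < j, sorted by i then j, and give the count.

count = 2; pairs: (0,3), (2,4)

α = atan 0.35 = 19.29°;  2α = 38.58°
n_0 = (+0.6276, +0.7786)
n_1 = (-0.1937, +0.9811)
n_2 = (-0.5825, +0.8129)
n_3 = (-0.6395, -0.7688)
n_4 = (+0.7693, -0.6389)
n_5 = (+0.9862, -0.1656)
  (0,1): δ = 129.96°  ·
  (0,2): δ = 105.50°  ·
  (0,3): δ = 0.88°  ✓
  (0,4): δ = 89.16°  ·
  (0,5): δ = 119.34°  ·
  (1,2): δ = 155.54°  ·
  (1,3): δ = 50.93°  ·
  (1,4): δ = 39.12°  ·
  (1,5): δ = 69.30°  ·
  (2,3): δ = 75.38°  ·
  (2,4): δ = 14.67°  ✓
  (2,5): δ = 44.85°  ·
  (3,4): δ = 89.95°  ·
  (3,5): δ = 59.77°  ·
  (4,5): δ = 149.82°  ·
antipodal pairs: 2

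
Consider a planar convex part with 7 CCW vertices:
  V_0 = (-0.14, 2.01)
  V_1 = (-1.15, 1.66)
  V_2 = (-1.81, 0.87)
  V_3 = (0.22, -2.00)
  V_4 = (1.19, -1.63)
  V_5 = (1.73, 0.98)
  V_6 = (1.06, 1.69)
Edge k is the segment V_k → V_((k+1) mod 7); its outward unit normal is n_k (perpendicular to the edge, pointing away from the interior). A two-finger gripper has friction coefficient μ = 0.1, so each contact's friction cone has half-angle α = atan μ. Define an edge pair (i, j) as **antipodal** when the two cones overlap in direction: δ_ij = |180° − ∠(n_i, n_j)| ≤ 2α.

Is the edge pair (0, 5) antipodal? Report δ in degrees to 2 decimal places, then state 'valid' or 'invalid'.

α = atan 0.1 = 5.71°;  2α = 11.42°
edge 0: e_0 = (-1.01, -0.35);  n_0 = (-0.3274, +0.9449)
edge 5: e_5 = (-0.67, +0.71);  n_5 = (+0.7273, +0.6863)
∠(n_0, n_5) = 65.77°
δ = |180° − 65.77°| = 114.23°
114.23° > 2α = 11.42°  →  invalid

δ = 114.23°, invalid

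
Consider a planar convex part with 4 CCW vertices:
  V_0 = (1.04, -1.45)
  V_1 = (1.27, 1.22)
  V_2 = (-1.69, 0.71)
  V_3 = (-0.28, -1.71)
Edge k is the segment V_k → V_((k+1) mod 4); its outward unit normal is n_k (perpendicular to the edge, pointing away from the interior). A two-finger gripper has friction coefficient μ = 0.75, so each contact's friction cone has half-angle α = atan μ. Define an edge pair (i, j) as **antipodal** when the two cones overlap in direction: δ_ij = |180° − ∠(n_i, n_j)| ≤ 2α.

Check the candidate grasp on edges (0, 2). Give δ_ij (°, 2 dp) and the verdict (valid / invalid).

α = atan 0.75 = 36.87°;  2α = 73.74°
edge 0: e_0 = (+0.23, +2.67);  n_0 = (+0.9963, -0.0858)
edge 2: e_2 = (+1.41, -2.42);  n_2 = (-0.8640, -0.5034)
∠(n_0, n_2) = 144.85°
δ = |180° − 144.85°| = 35.15°
35.15° ≤ 2α = 73.74°  →  valid

δ = 35.15°, valid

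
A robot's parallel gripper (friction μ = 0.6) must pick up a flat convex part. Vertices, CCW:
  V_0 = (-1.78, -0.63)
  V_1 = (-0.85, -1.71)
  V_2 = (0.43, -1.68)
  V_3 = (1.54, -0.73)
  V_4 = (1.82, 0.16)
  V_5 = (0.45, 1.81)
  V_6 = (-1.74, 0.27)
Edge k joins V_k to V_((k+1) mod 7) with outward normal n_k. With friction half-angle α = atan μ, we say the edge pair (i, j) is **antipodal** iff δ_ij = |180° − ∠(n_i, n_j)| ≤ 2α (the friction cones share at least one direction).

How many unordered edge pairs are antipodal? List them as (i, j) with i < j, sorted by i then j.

count = 9; pairs: (0,3), (0,4), (1,4), (1,5), (2,5), (2,6), (3,5), (3,6), (4,6)

α = atan 0.6 = 30.96°;  2α = 61.93°
n_0 = (-0.7578, -0.6525)
n_1 = (+0.0234, -0.9997)
n_2 = (+0.6502, -0.7597)
n_3 = (+0.9539, -0.3001)
n_4 = (+0.7694, +0.6388)
n_5 = (-0.5752, +0.8180)
n_6 = (-0.9990, +0.0444)
  (0,1): δ = 129.39°  ·
  (0,2): δ = 90.17°  ·
  (0,3): δ = 58.20°  ✓
  (0,4): δ = 1.03°  ✓
  (0,5): δ = 84.38°  ·
  (0,6): δ = 136.72°  ·
  (1,2): δ = 140.78°  ·
  (1,3): δ = 108.81°  ·
  (1,4): δ = 51.64°  ✓
  (1,5): δ = 33.77°  ✓
  (1,6): δ = 86.11°  ·
  (2,3): δ = 148.02°  ·
  (2,4): δ = 90.86°  ·
  (2,5): δ = 5.44°  ✓
  (2,6): δ = 46.90°  ✓
  (3,4): δ = 122.83°  ·
  (3,5): δ = 37.42°  ✓
  (3,6): δ = 14.92°  ✓
  (4,5): δ = 94.59°  ·
  (4,6): δ = 42.25°  ✓
  (5,6): δ = 127.66°  ·
antipodal pairs: 9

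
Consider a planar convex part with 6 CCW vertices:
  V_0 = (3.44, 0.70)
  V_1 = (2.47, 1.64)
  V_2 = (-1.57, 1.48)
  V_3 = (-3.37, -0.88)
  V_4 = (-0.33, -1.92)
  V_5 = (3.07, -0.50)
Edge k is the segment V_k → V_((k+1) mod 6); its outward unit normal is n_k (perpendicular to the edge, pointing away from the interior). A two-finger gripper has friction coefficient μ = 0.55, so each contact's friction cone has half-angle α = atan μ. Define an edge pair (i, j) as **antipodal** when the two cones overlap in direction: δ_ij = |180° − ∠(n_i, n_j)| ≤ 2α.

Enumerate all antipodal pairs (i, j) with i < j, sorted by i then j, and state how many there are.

count = 5; pairs: (0,3), (1,3), (1,4), (2,4), (2,5)

α = atan 0.55 = 28.81°;  2α = 57.62°
n_0 = (+0.6959, +0.7181)
n_1 = (-0.0396, +0.9992)
n_2 = (-0.7951, +0.6064)
n_3 = (-0.3237, -0.9462)
n_4 = (+0.3854, -0.9228)
n_5 = (+0.9556, -0.2946)
  (0,1): δ = 133.63°  ·
  (0,2): δ = 83.23°  ·
  (0,3): δ = 25.21°  ✓
  (0,4): δ = 66.77°  ·
  (0,5): δ = 116.96°  ·
  (1,2): δ = 129.60°  ·
  (1,3): δ = 21.15°  ✓
  (1,4): δ = 20.40°  ✓
  (1,5): δ = 70.60°  ·
  (2,3): δ = 71.55°  ·
  (2,4): δ = 30.00°  ✓
  (2,5): δ = 20.20°  ✓
  (3,4): δ = 138.45°  ·
  (3,5): δ = 88.25°  ·
  (4,5): δ = 129.80°  ·
antipodal pairs: 5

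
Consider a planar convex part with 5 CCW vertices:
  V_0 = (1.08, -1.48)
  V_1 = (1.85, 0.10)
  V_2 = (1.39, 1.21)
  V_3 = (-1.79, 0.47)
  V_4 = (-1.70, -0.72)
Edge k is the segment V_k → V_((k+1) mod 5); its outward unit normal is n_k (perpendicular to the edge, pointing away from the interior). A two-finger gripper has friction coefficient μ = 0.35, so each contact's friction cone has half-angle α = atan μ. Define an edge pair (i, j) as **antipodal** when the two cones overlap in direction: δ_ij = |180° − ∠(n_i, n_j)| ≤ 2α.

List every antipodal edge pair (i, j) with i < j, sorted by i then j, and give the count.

count = 3; pairs: (0,3), (1,3), (2,4)

α = atan 0.35 = 19.29°;  2α = 38.58°
n_0 = (+0.8989, -0.4381)
n_1 = (+0.9238, +0.3828)
n_2 = (-0.2266, +0.9740)
n_3 = (-0.9972, -0.0754)
n_4 = (-0.2637, -0.9646)
  (0,1): δ = 131.51°  ·
  (0,2): δ = 50.92°  ·
  (0,3): δ = 30.31°  ✓
  (0,4): δ = 100.69°  ·
  (1,2): δ = 99.41°  ·
  (1,3): δ = 18.18°  ✓
  (1,4): δ = 52.20°  ·
  (2,3): δ = 98.77°  ·
  (2,4): δ = 28.39°  ✓
  (3,4): δ = 109.62°  ·
antipodal pairs: 3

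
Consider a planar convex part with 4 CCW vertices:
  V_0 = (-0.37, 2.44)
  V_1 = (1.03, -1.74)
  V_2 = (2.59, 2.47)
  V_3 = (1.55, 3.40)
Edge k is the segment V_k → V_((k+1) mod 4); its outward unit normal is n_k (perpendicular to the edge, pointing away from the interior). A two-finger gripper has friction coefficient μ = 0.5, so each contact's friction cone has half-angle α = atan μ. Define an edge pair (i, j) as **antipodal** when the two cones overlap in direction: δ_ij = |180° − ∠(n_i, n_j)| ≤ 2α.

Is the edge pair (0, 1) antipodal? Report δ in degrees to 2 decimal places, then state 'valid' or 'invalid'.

δ = 38.85°, valid

α = atan 0.5 = 26.57°;  2α = 53.13°
edge 0: e_0 = (+1.40, -4.18);  n_0 = (-0.9482, -0.3176)
edge 1: e_1 = (+1.56, +4.21);  n_1 = (+0.9377, -0.3475)
∠(n_0, n_1) = 141.15°
δ = |180° − 141.15°| = 38.85°
38.85° ≤ 2α = 53.13°  →  valid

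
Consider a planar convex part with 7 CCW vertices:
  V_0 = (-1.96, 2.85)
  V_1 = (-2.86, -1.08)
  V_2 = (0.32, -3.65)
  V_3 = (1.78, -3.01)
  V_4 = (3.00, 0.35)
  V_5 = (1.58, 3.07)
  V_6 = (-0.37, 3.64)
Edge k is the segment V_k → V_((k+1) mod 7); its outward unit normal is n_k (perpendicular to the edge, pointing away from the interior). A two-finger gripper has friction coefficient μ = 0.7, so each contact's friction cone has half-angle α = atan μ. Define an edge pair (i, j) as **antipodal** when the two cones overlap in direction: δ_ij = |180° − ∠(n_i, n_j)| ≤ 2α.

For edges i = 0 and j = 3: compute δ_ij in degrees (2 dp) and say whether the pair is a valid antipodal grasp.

α = atan 0.7 = 34.99°;  2α = 69.98°
edge 0: e_0 = (-0.90, -3.93);  n_0 = (-0.9748, +0.2232)
edge 3: e_3 = (+1.22, +3.36);  n_3 = (+0.9400, -0.3413)
∠(n_0, n_3) = 172.94°
δ = |180° − 172.94°| = 7.06°
7.06° ≤ 2α = 69.98°  →  valid

δ = 7.06°, valid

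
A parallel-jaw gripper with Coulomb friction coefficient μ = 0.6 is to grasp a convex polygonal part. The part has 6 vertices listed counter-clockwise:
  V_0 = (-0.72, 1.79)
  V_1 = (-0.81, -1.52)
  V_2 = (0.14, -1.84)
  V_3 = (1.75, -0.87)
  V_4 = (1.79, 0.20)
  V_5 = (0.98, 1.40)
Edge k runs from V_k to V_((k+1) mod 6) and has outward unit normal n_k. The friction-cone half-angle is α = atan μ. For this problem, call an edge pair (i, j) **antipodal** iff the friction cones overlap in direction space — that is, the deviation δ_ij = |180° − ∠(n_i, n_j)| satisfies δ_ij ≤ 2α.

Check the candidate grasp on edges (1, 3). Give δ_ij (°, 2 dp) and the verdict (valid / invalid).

α = atan 0.6 = 30.96°;  2α = 61.93°
edge 1: e_1 = (+0.95, -0.32);  n_1 = (-0.3192, -0.9477)
edge 3: e_3 = (+0.04, +1.07);  n_3 = (+0.9993, -0.0374)
∠(n_1, n_3) = 106.47°
δ = |180° − 106.47°| = 73.53°
73.53° > 2α = 61.93°  →  invalid

δ = 73.53°, invalid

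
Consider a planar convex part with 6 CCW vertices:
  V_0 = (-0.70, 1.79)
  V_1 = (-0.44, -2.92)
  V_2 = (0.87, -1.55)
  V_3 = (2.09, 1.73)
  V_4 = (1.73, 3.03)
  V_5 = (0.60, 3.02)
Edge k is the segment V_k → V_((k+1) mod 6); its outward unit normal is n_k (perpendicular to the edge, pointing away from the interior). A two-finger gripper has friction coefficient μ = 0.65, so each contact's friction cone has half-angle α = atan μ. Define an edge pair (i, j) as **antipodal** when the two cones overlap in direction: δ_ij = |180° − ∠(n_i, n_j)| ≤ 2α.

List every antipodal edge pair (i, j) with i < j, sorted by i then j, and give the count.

count = 7; pairs: (0,1), (0,2), (0,3), (1,4), (1,5), (2,5), (3,5)

α = atan 0.65 = 33.02°;  2α = 66.05°
n_0 = (-0.9985, -0.0551)
n_1 = (+0.7228, -0.6911)
n_2 = (+0.9373, -0.3486)
n_3 = (+0.9637, +0.2669)
n_4 = (-0.0088, +1.0000)
n_5 = (-0.6873, +0.7264)
  (0,1): δ = 46.88°  ✓
  (0,2): δ = 23.56°  ✓
  (0,3): δ = 12.32°  ✓
  (0,4): δ = 87.35°  ·
  (0,5): δ = 130.26°  ·
  (1,2): δ = 156.69°  ·
  (1,3): δ = 120.80°  ·
  (1,4): δ = 45.78°  ✓
  (1,5): δ = 2.87°  ✓
  (2,3): δ = 144.12°  ·
  (2,4): δ = 69.09°  ·
  (2,5): δ = 26.18°  ✓
  (3,4): δ = 104.97°  ·
  (3,5): δ = 62.06°  ✓
  (4,5): δ = 137.09°  ·
antipodal pairs: 7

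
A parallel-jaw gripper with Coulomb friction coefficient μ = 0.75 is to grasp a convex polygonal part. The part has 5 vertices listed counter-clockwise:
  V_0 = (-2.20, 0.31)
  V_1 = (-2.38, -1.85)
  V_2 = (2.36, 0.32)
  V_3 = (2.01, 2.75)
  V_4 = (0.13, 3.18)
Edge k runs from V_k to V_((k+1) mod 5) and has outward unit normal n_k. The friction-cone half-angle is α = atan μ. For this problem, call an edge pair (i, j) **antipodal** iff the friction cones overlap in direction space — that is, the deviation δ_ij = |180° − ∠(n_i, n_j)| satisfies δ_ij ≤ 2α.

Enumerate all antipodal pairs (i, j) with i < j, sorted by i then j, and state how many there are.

count = 5; pairs: (0,1), (0,2), (1,3), (1,4), (2,4)

α = atan 0.75 = 36.87°;  2α = 73.74°
n_0 = (-0.9965, +0.0830)
n_1 = (+0.4163, -0.9092)
n_2 = (+0.9898, +0.1426)
n_3 = (+0.2230, +0.9748)
n_4 = (-0.7764, +0.6303)
  (0,1): δ = 60.64°  ✓
  (0,2): δ = 12.96°  ✓
  (0,3): δ = 81.88°  ·
  (0,4): δ = 145.69°  ·
  (1,2): δ = 106.40°  ·
  (1,3): δ = 37.48°  ✓
  (1,4): δ = 26.33°  ✓
  (2,3): δ = 111.08°  ·
  (2,4): δ = 47.27°  ✓
  (3,4): δ = 116.19°  ·
antipodal pairs: 5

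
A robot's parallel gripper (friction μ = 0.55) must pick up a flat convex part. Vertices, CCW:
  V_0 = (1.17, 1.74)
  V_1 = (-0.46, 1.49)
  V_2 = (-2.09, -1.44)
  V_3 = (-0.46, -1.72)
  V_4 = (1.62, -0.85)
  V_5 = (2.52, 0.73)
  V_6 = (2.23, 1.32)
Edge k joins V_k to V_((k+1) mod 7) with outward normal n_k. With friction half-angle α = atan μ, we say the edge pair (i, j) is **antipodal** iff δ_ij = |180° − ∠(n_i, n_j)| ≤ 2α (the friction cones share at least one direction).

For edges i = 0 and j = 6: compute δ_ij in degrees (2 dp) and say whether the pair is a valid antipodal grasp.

δ = 149.67°, invalid

α = atan 0.55 = 28.81°;  2α = 57.62°
edge 0: e_0 = (-1.63, -0.25);  n_0 = (-0.1516, +0.9884)
edge 6: e_6 = (-1.06, +0.42);  n_6 = (+0.3684, +0.9297)
∠(n_0, n_6) = 30.33°
δ = |180° − 30.33°| = 149.67°
149.67° > 2α = 57.62°  →  invalid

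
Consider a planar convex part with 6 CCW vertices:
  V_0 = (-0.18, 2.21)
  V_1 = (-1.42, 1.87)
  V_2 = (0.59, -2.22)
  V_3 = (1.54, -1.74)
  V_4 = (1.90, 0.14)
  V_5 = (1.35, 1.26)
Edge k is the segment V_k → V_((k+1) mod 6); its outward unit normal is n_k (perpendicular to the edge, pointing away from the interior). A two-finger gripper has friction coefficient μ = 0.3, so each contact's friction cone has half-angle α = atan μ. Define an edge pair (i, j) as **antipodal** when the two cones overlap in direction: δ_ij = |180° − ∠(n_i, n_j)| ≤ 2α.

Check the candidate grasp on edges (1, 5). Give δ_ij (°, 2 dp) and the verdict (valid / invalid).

α = atan 0.3 = 16.70°;  2α = 33.40°
edge 1: e_1 = (+2.01, -4.09);  n_1 = (-0.8975, -0.4411)
edge 5: e_5 = (-1.53, +0.95);  n_5 = (+0.5275, +0.8496)
∠(n_1, n_5) = 148.01°
δ = |180° − 148.01°| = 31.99°
31.99° ≤ 2α = 33.40°  →  valid

δ = 31.99°, valid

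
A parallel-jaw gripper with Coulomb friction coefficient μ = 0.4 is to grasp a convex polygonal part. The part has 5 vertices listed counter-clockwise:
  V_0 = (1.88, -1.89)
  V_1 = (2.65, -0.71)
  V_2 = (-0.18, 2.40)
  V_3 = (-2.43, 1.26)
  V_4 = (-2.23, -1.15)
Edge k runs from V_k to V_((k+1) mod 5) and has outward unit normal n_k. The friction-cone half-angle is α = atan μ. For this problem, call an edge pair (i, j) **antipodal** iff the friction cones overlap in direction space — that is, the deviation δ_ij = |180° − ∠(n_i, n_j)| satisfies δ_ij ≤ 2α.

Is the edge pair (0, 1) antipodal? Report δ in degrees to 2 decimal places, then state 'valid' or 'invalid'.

δ = 104.57°, invalid

α = atan 0.4 = 21.80°;  2α = 43.60°
edge 0: e_0 = (+0.77, +1.18);  n_0 = (+0.8375, -0.5465)
edge 1: e_1 = (-2.83, +3.11);  n_1 = (+0.7396, +0.6730)
∠(n_0, n_1) = 75.43°
δ = |180° − 75.43°| = 104.57°
104.57° > 2α = 43.60°  →  invalid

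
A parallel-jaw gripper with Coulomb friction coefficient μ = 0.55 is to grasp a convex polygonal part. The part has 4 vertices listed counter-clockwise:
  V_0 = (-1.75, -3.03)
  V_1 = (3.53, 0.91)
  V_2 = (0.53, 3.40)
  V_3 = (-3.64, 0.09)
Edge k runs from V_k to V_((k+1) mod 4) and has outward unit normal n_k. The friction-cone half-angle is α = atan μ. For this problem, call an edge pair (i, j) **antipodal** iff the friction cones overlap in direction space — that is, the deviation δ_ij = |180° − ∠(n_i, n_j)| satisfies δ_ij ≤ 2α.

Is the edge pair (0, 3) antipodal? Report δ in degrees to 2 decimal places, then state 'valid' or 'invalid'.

α = atan 0.55 = 28.81°;  2α = 57.62°
edge 0: e_0 = (+5.28, +3.94);  n_0 = (+0.5981, -0.8015)
edge 3: e_3 = (+1.89, -3.12);  n_3 = (-0.8553, -0.5181)
∠(n_0, n_3) = 95.52°
δ = |180° − 95.52°| = 84.48°
84.48° > 2α = 57.62°  →  invalid

δ = 84.48°, invalid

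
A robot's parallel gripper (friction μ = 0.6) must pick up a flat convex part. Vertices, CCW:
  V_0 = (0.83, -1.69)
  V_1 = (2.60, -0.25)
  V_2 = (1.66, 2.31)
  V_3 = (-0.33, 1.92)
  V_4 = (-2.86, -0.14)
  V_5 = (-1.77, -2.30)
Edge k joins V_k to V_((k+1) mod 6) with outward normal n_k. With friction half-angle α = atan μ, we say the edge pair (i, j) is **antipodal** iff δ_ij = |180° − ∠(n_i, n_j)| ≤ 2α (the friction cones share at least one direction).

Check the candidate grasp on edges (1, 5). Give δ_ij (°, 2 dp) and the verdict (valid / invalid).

α = atan 0.6 = 30.96°;  2α = 61.93°
edge 1: e_1 = (-0.94, +2.56);  n_1 = (+0.9387, +0.3447)
edge 5: e_5 = (+2.60, +0.61);  n_5 = (+0.2284, -0.9736)
∠(n_1, n_5) = 96.96°
δ = |180° − 96.96°| = 83.04°
83.04° > 2α = 61.93°  →  invalid

δ = 83.04°, invalid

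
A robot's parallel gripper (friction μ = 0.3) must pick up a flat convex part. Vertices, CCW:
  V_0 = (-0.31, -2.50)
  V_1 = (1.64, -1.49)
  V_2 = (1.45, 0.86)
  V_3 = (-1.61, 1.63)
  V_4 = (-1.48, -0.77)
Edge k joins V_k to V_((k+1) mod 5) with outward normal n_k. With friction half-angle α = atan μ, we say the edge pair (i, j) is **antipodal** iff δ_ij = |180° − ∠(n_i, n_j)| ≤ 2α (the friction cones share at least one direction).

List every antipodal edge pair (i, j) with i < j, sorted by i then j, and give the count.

count = 2; pairs: (1,3), (1,4)

α = atan 0.3 = 16.70°;  2α = 33.40°
n_0 = (+0.4599, -0.8880)
n_1 = (+0.9967, +0.0806)
n_2 = (+0.2440, +0.9698)
n_3 = (-0.9985, -0.0541)
n_4 = (-0.8283, -0.5602)
  (0,1): δ = 112.76°  ·
  (0,2): δ = 41.51°  ·
  (0,3): δ = 65.72°  ·
  (0,4): δ = 96.69°  ·
  (1,2): δ = 108.75°  ·
  (1,3): δ = 1.52°  ✓
  (1,4): δ = 29.45°  ✓
  (2,3): δ = 72.78°  ·
  (2,4): δ = 41.81°  ·
  (3,4): δ = 149.03°  ·
antipodal pairs: 2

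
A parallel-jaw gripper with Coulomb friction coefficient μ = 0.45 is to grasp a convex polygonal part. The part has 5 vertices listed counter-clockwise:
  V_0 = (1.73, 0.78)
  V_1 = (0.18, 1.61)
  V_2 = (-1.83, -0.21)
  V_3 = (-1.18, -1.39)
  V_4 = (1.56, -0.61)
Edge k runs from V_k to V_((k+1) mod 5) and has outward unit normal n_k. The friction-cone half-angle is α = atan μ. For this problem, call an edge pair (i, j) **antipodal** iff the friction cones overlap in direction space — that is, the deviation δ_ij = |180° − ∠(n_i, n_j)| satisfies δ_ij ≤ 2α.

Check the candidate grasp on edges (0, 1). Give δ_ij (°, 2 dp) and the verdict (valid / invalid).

δ = 109.67°, invalid

α = atan 0.45 = 24.23°;  2α = 48.46°
edge 0: e_0 = (-1.55, +0.83);  n_0 = (+0.4721, +0.8816)
edge 1: e_1 = (-2.01, -1.82);  n_1 = (-0.6712, +0.7413)
∠(n_0, n_1) = 70.33°
δ = |180° − 70.33°| = 109.67°
109.67° > 2α = 48.46°  →  invalid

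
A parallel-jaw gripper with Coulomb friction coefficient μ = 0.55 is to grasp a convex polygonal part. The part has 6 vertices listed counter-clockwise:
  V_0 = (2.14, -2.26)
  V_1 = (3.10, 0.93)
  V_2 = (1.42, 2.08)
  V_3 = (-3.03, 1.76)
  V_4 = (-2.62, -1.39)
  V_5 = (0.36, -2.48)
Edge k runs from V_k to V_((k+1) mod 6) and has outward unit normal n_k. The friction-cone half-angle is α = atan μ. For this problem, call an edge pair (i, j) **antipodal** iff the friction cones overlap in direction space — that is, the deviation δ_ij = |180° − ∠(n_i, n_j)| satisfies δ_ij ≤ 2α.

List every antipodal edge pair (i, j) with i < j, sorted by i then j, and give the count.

count = 6; pairs: (0,3), (1,3), (1,4), (1,5), (2,4), (2,5)

α = atan 0.55 = 28.81°;  2α = 57.62°
n_0 = (+0.9576, -0.2882)
n_1 = (+0.5649, +0.8252)
n_2 = (-0.0717, +0.9974)
n_3 = (-0.9916, -0.1291)
n_4 = (-0.3435, -0.9391)
n_5 = (+0.1227, -0.9924)
  (0,1): δ = 107.64°  ·
  (0,2): δ = 69.14°  ·
  (0,3): δ = 24.16°  ✓
  (0,4): δ = 86.66°  ·
  (0,5): δ = 113.79°  ·
  (1,2): δ = 141.49°  ·
  (1,3): δ = 48.19°  ✓
  (1,4): δ = 14.30°  ✓
  (1,5): δ = 41.44°  ✓
  (2,3): δ = 86.70°  ·
  (2,4): δ = 24.20°  ✓
  (2,5): δ = 2.93°  ✓
  (3,4): δ = 117.51°  ·
  (3,5): δ = 90.37°  ·
  (4,5): δ = 152.86°  ·
antipodal pairs: 6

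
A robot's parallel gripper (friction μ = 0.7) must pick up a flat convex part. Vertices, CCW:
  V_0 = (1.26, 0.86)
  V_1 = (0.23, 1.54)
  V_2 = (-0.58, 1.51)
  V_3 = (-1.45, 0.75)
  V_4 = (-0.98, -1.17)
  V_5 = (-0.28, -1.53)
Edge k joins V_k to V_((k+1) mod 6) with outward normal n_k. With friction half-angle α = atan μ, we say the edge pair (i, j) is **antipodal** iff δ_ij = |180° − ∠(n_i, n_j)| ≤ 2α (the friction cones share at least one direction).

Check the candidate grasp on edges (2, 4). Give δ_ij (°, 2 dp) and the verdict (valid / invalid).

α = atan 0.7 = 34.99°;  2α = 69.98°
edge 2: e_2 = (-0.87, -0.76);  n_2 = (-0.6579, +0.7531)
edge 4: e_4 = (+0.70, -0.36);  n_4 = (-0.4573, -0.8893)
∠(n_2, n_4) = 111.64°
δ = |180° − 111.64°| = 68.36°
68.36° ≤ 2α = 69.98°  →  valid

δ = 68.36°, valid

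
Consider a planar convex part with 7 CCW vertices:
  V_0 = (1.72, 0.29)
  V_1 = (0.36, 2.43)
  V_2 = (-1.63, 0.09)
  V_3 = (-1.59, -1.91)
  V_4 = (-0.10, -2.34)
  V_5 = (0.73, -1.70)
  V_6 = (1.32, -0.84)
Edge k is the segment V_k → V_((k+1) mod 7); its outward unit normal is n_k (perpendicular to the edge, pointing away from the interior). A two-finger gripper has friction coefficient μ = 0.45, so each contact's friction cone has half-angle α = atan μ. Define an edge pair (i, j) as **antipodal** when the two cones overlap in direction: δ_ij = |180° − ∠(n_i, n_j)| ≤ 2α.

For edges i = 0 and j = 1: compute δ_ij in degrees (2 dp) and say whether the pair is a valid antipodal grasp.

δ = 72.82°, invalid

α = atan 0.45 = 24.23°;  2α = 48.46°
edge 0: e_0 = (-1.36, +2.14);  n_0 = (+0.8440, +0.5364)
edge 1: e_1 = (-1.99, -2.34);  n_1 = (-0.7618, +0.6478)
∠(n_0, n_1) = 107.18°
δ = |180° − 107.18°| = 72.82°
72.82° > 2α = 48.46°  →  invalid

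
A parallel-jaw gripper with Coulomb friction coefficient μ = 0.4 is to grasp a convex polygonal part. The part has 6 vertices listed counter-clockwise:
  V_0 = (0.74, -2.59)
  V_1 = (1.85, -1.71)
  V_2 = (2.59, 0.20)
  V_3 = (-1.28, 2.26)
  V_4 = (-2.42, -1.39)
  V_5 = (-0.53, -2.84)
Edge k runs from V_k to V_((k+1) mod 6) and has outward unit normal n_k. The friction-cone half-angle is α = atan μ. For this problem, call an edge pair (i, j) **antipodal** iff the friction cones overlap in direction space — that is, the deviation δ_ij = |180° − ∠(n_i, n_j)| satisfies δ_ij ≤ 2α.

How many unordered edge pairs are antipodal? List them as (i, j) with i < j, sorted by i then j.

count = 4; pairs: (0,3), (1,3), (2,4), (2,5)

α = atan 0.4 = 21.80°;  2α = 43.60°
n_0 = (+0.6212, -0.7836)
n_1 = (+0.9325, -0.3613)
n_2 = (+0.4699, +0.8827)
n_3 = (-0.9545, +0.2981)
n_4 = (-0.6087, -0.7934)
n_5 = (+0.1931, -0.9812)
  (0,1): δ = 149.59°  ·
  (0,2): δ = 66.43°  ·
  (0,3): δ = 34.25°  ✓
  (0,4): δ = 104.10°  ·
  (0,5): δ = 152.73°  ·
  (1,2): δ = 96.85°  ·
  (1,3): δ = 3.83°  ✓
  (1,4): δ = 73.68°  ·
  (1,5): δ = 122.31°  ·
  (2,3): δ = 79.32°  ·
  (2,4): δ = 9.47°  ✓
  (2,5): δ = 39.16°  ✓
  (3,4): δ = 110.15°  ·
  (3,5): δ = 61.52°  ·
  (4,5): δ = 131.37°  ·
antipodal pairs: 4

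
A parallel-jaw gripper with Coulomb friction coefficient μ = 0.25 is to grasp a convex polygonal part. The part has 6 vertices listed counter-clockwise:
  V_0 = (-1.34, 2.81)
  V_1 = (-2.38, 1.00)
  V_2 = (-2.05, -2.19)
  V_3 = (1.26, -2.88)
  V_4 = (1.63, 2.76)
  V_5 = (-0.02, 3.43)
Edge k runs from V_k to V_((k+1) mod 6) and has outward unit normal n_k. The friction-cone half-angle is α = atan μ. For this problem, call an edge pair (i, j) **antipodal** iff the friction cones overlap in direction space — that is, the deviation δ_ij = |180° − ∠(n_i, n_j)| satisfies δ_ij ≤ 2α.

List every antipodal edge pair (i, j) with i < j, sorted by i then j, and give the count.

α = atan 0.25 = 14.04°;  2α = 28.07°
n_0 = (-0.8671, +0.4982)
n_1 = (-0.9947, -0.1029)
n_2 = (-0.2041, -0.9790)
n_3 = (+0.9979, -0.0655)
n_4 = (+0.3762, +0.9265)
n_5 = (-0.4251, +0.9051)
  (0,1): δ = 144.21°  ·
  (0,2): δ = 71.89°  ·
  (0,3): δ = 26.13°  ✓
  (0,4): δ = 97.78°  ·
  (0,5): δ = 145.04°  ·
  (1,2): δ = 107.68°  ·
  (1,3): δ = 9.66°  ✓
  (1,4): δ = 61.99°  ·
  (1,5): δ = 109.25°  ·
  (2,3): δ = 81.98°  ·
  (2,4): δ = 10.32°  ✓
  (2,5): δ = 36.93°  ·
  (3,4): δ = 108.35°  ·
  (3,5): δ = 61.09°  ·
  (4,5): δ = 132.74°  ·
antipodal pairs: 3

count = 3; pairs: (0,3), (1,3), (2,4)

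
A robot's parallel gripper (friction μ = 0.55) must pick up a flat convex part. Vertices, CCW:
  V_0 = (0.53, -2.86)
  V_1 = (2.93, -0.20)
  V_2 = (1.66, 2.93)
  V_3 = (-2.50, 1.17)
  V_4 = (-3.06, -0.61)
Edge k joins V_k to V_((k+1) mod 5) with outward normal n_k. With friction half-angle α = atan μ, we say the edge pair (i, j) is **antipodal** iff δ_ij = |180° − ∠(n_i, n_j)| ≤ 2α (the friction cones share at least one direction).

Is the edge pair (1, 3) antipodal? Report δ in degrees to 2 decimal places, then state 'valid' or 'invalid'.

δ = 39.55°, valid

α = atan 0.55 = 28.81°;  2α = 57.62°
edge 1: e_1 = (-1.27, +3.13);  n_1 = (+0.9266, +0.3760)
edge 3: e_3 = (-0.56, -1.78);  n_3 = (-0.9539, +0.3001)
∠(n_1, n_3) = 140.45°
δ = |180° − 140.45°| = 39.55°
39.55° ≤ 2α = 57.62°  →  valid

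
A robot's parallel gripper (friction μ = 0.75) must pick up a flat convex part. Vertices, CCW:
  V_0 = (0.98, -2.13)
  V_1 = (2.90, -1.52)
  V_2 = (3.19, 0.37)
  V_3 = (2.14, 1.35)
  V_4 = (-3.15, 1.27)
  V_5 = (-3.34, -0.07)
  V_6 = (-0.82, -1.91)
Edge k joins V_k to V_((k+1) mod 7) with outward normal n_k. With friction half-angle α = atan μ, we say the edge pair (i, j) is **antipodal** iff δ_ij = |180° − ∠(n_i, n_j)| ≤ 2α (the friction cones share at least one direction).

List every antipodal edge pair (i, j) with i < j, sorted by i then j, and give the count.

count = 10; pairs: (0,2), (0,3), (0,4), (1,4), (1,5), (2,4), (2,5), (2,6), (3,5), (3,6)

α = atan 0.75 = 36.87°;  2α = 73.74°
n_0 = (+0.3028, -0.9531)
n_1 = (+0.9884, -0.1517)
n_2 = (+0.6823, +0.7311)
n_3 = (-0.0151, +0.9999)
n_4 = (-0.9901, +0.1404)
n_5 = (-0.5897, -0.8076)
n_6 = (-0.1213, -0.9926)
  (0,1): δ = 116.35°  ·
  (0,2): δ = 60.65°  ✓
  (0,3): δ = 16.76°  ✓
  (0,4): δ = 64.30°  ✓
  (0,5): δ = 126.24°  ·
  (0,6): δ = 155.41°  ·
  (1,2): δ = 124.30°  ·
  (1,3): δ = 80.41°  ·
  (1,4): δ = 0.65°  ✓
  (1,5): δ = 62.59°  ✓
  (1,6): δ = 91.76°  ·
  (2,3): δ = 136.11°  ·
  (2,4): δ = 55.05°  ✓
  (2,5): δ = 6.89°  ✓
  (2,6): δ = 36.06°  ✓
  (3,4): δ = 98.94°  ·
  (3,5): δ = 37.00°  ✓
  (3,6): δ = 7.83°  ✓
  (4,5): δ = 118.07°  ·
  (4,6): δ = 88.90°  ·
  (5,6): δ = 150.83°  ·
antipodal pairs: 10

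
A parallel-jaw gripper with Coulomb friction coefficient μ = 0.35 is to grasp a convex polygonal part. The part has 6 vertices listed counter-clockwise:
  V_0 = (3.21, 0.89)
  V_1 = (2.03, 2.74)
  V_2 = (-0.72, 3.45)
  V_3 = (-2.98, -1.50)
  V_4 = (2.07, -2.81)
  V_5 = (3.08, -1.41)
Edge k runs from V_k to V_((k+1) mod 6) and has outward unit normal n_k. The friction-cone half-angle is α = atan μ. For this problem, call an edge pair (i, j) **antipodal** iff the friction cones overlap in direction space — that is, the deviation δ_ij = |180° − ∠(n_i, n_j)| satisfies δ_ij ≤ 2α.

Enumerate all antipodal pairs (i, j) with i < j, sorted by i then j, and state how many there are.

count = 3; pairs: (1,3), (2,4), (2,5)

α = atan 0.35 = 19.29°;  2α = 38.58°
n_0 = (+0.8431, +0.5378)
n_1 = (+0.2500, +0.9682)
n_2 = (-0.9097, +0.4153)
n_3 = (-0.2511, -0.9680)
n_4 = (+0.8110, -0.5851)
n_5 = (+0.9984, -0.0564)
  (0,1): δ = 137.01°  ·
  (0,2): δ = 57.07°  ·
  (0,3): δ = 42.93°  ·
  (0,4): δ = 111.66°  ·
  (0,5): δ = 144.23°  ·
  (1,2): δ = 100.06°  ·
  (1,3): δ = 0.07°  ✓
  (1,4): δ = 68.67°  ·
  (1,5): δ = 101.24°  ·
  (2,3): δ = 80.00°  ·
  (2,4): δ = 11.27°  ✓
  (2,5): δ = 21.30°  ✓
  (3,4): δ = 111.27°  ·
  (3,5): δ = 78.69°  ·
  (4,5): δ = 147.43°  ·
antipodal pairs: 3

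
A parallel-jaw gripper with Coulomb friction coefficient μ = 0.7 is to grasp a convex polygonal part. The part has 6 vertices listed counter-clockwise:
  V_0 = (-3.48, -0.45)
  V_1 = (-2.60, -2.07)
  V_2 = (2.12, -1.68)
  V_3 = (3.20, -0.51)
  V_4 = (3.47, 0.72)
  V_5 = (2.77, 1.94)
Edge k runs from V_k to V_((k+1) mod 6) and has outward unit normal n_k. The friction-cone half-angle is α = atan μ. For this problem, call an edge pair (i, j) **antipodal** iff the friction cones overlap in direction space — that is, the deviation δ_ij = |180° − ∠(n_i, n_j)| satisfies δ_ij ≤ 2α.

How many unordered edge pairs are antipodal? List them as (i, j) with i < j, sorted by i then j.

α = atan 0.7 = 34.99°;  2α = 69.98°
n_0 = (-0.8787, -0.4773)
n_1 = (+0.0823, -0.9966)
n_2 = (+0.7348, -0.6783)
n_3 = (+0.9767, -0.2144)
n_4 = (+0.8674, +0.4977)
n_5 = (-0.3572, +0.9340)
  (0,1): δ = 113.79°  ·
  (0,2): δ = 71.22°  ·
  (0,3): δ = 40.89°  ✓
  (0,4): δ = 1.33°  ✓
  (0,5): δ = 82.42°  ·
  (1,2): δ = 137.43°  ·
  (1,3): δ = 107.10°  ·
  (1,4): δ = 64.88°  ✓
  (1,5): δ = 16.20°  ✓
  (2,3): δ = 149.67°  ·
  (2,4): δ = 107.44°  ·
  (2,5): δ = 26.36°  ✓
  (3,4): δ = 137.77°  ·
  (3,5): δ = 56.69°  ✓
  (4,5): δ = 98.92°  ·
antipodal pairs: 6

count = 6; pairs: (0,3), (0,4), (1,4), (1,5), (2,5), (3,5)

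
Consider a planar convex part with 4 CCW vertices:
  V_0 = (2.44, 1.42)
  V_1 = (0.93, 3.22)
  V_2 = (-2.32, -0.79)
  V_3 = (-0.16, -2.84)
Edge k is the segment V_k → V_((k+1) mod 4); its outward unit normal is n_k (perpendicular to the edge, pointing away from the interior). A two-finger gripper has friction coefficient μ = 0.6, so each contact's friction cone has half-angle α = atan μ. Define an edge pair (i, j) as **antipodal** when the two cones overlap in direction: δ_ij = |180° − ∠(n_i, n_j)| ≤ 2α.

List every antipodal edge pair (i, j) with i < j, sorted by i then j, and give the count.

count = 2; pairs: (0,2), (1,3)

α = atan 0.6 = 30.96°;  2α = 61.93°
n_0 = (+0.7661, +0.6427)
n_1 = (-0.7769, +0.6296)
n_2 = (-0.6884, -0.7253)
n_3 = (+0.8536, -0.5210)
  (0,1): δ = 79.02°  ·
  (0,2): δ = 6.50°  ✓
  (0,3): δ = 108.61°  ·
  (1,2): δ = 94.48°  ·
  (1,3): δ = 7.63°  ✓
  (2,3): δ = 77.89°  ·
antipodal pairs: 2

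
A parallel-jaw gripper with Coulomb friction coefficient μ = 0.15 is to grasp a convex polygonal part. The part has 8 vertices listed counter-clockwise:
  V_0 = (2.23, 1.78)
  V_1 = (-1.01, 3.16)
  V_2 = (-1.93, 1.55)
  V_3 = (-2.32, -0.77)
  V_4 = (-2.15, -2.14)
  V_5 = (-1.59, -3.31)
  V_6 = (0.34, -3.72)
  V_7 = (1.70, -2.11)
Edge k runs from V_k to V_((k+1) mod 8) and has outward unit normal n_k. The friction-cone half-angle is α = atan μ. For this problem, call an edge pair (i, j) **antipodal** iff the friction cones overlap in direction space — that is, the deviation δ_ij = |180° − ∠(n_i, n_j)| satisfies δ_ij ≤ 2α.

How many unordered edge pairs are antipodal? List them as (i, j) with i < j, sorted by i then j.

count = 4; pairs: (0,5), (1,6), (2,7), (3,7)

α = atan 0.15 = 8.53°;  2α = 17.06°
n_0 = (+0.3919, +0.9200)
n_1 = (-0.8682, +0.4961)
n_2 = (-0.9862, +0.1658)
n_3 = (-0.9924, -0.1231)
n_4 = (-0.9020, -0.4317)
n_5 = (-0.2078, -0.9782)
n_6 = (+0.7639, -0.6453)
n_7 = (+0.9908, -0.1350)
  (0,1): δ = 96.67°  ·
  (0,2): δ = 76.47°  ·
  (0,3): δ = 59.86°  ·
  (0,4): δ = 41.35°  ·
  (0,5): δ = 11.08°  ✓
  (0,6): δ = 72.88°  ·
  (0,7): δ = 105.31°  ·
  (1,2): δ = 159.80°  ·
  (1,3): δ = 143.18°  ·
  (1,4): δ = 124.68°  ·
  (1,5): δ = 72.25°  ·
  (1,6): δ = 10.44°  ✓
  (1,7): δ = 21.99°  ·
  (2,3): δ = 163.38°  ·
  (2,4): δ = 144.88°  ·
  (2,5): δ = 92.45°  ·
  (2,6): δ = 30.65°  ·
  (2,7): δ = 1.78°  ✓
  (3,4): δ = 161.50°  ·
  (3,5): δ = 109.07°  ·
  (3,6): δ = 47.26°  ·
  (3,7): δ = 14.83°  ✓
  (4,5): δ = 127.57°  ·
  (4,6): δ = 65.77°  ·
  (4,7): δ = 33.34°  ·
  (5,6): δ = 118.20°  ·
  (5,7): δ = 85.77°  ·
  (6,7): δ = 147.57°  ·
antipodal pairs: 4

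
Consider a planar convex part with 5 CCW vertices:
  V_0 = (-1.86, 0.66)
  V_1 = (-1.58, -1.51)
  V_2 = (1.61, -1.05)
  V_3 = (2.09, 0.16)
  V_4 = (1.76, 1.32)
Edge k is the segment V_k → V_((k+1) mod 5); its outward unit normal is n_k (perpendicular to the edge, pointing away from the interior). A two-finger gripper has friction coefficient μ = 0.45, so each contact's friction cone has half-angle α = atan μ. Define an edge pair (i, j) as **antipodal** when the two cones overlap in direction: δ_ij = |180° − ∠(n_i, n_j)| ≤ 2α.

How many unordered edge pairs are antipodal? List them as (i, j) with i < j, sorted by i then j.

count = 3; pairs: (0,2), (0,3), (1,4)

α = atan 0.45 = 24.23°;  2α = 48.46°
n_0 = (-0.9918, -0.1280)
n_1 = (+0.1427, -0.9898)
n_2 = (+0.9295, -0.3687)
n_3 = (+0.9618, +0.2736)
n_4 = (-0.1794, +0.9838)
  (0,1): δ = 89.15°  ·
  (0,2): δ = 28.99°  ✓
  (0,3): δ = 8.53°  ✓
  (0,4): δ = 92.98°  ·
  (1,2): δ = 119.84°  ·
  (1,3): δ = 82.33°  ·
  (1,4): δ = 2.13°  ✓
  (2,3): δ = 142.48°  ·
  (2,4): δ = 58.03°  ·
  (3,4): δ = 95.55°  ·
antipodal pairs: 3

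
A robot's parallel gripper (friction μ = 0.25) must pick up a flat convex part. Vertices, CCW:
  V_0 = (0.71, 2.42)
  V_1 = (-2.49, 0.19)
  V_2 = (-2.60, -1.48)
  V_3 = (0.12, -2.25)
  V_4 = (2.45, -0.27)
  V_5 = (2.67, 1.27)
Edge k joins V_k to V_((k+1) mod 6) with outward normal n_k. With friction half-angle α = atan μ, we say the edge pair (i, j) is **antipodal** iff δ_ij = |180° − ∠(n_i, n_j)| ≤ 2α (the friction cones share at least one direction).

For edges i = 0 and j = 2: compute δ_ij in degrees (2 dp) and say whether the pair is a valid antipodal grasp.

δ = 50.68°, invalid

α = atan 0.25 = 14.04°;  2α = 28.07°
edge 0: e_0 = (-3.20, -2.23);  n_0 = (-0.5717, +0.8204)
edge 2: e_2 = (+2.72, -0.77);  n_2 = (-0.2724, -0.9622)
∠(n_0, n_2) = 129.32°
δ = |180° − 129.32°| = 50.68°
50.68° > 2α = 28.07°  →  invalid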